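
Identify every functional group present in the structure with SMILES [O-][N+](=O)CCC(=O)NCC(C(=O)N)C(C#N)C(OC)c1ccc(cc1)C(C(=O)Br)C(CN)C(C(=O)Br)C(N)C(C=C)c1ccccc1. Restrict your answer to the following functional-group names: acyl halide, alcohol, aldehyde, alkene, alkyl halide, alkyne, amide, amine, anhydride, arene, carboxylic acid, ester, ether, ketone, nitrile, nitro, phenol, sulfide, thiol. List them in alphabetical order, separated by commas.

acyl halide, alkene, amide, amine, arene, ether, nitrile, nitro

Reading the structure from left to right:
  O2NCH2: –NO2 on carbon → nitro group.
  CH2CONHCH2: –C(=O)–N– linkage → amide (the N is not an amine).
  CH(CONH2): pendant –CONH2: carbonyl C bonded to C and N → amide.
  CH(CN): pendant –C≡N: nitrile.
  CH(OCH3): pendant –OCH3: C–O–C with sp³ C, no adjacent C=O → ether.
  C6H4: para-disubstituted benzene ring → arene.
  CH(COBr): pendant –C(=O)X: carbonyl C bonded to C and halogen → acyl halide.
  CH(CH2NH2): pendant –CH2NH2: N on sp³ C, no adjacent C=O → amine.
  CH(COBr): pendant –C(=O)X: carbonyl C bonded to C and halogen → acyl halide.
  CH(NH2): –NH2 on an sp³ carbon with no adjacent C=O → amine.
  CH(CH=CH2): pendant –CH=CH2: C=C double bond → alkene.
  C6H5: –C6H5 phenyl ring → arene.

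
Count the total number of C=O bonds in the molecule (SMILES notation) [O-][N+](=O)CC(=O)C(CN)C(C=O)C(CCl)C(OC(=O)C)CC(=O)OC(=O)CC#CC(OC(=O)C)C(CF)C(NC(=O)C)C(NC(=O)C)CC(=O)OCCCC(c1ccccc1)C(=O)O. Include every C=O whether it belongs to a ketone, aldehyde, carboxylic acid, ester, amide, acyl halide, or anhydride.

CO: ketone, 1 C=O (running total 1).
CH(CHO): aldehyde, 1 C=O (running total 2).
CH(OCOCH3): ester, 1 C=O (running total 3).
CH2CO-O-COCH2: anhydride, 2 C=O (running total 5).
CH(OCOCH3): ester, 1 C=O (running total 6).
CH(NHCOCH3): amide, 1 C=O (running total 7).
CH(NHCOCH3): amide, 1 C=O (running total 8).
CH2COOCH2: ester, 1 C=O (running total 9).
COOH: carboxylic acid, 1 C=O (running total 10).

10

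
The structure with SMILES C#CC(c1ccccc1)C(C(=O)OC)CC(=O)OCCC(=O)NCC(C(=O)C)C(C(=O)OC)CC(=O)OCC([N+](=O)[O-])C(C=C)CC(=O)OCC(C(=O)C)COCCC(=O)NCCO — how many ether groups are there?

1

Reading the structure from left to right:
  HC≡C: C≡C triple bond → alkyne.
  CH(C6H5): pendant –C6H5: benzene ring → arene.
  CH(COOCH3): pendant –COOCH3: carbonyl C bonded to C and –OCH3 → ester.
  CH2COOCH2: –C(=O)–O–C with C on the carbonyl side → ester.
  CH2CONHCH2: –C(=O)–N– linkage → amide (the N is not an amine).
  CH(COCH3): pendant –COCH3: carbonyl C bonded to two carbons → ketone.
  CH(COOCH3): pendant –COOCH3: carbonyl C bonded to C and –OCH3 → ester.
  CH2COOCH2: –C(=O)–O–C with C on the carbonyl side → ester.
  CH(NO2): –NO2 on an sp³ carbon → nitro (the N=O is not a carbonyl).
  CH(CH=CH2): pendant –CH=CH2: C=C double bond → alkene.
  CH2COOCH2: –C(=O)–O–C with C on the carbonyl side → ester.
  CH(COCH3): pendant –COCH3: carbonyl C bonded to two carbons → ketone.
  CH2OCH2: C–O–C with sp³ carbons on both sides and no adjacent C=O → ether.
  CH2CONHCH2: –C(=O)–N– linkage → amide (the N is not an amine).
  CH2OH: –OH on an sp³ carbon → alcohol.
Ether appears at: CH2OCH2 → 1.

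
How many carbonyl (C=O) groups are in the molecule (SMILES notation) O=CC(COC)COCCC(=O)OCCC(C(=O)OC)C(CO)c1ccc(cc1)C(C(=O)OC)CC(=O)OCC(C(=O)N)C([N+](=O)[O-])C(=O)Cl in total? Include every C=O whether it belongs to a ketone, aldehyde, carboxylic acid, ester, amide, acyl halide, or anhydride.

7

OHC: aldehyde, 1 C=O (running total 1).
CH2COOCH2: ester, 1 C=O (running total 2).
CH(COOCH3): ester, 1 C=O (running total 3).
CH(COOCH3): ester, 1 C=O (running total 4).
CH2COOCH2: ester, 1 C=O (running total 5).
CH(CONH2): amide, 1 C=O (running total 6).
COCl: acyl halide, 1 C=O (running total 7).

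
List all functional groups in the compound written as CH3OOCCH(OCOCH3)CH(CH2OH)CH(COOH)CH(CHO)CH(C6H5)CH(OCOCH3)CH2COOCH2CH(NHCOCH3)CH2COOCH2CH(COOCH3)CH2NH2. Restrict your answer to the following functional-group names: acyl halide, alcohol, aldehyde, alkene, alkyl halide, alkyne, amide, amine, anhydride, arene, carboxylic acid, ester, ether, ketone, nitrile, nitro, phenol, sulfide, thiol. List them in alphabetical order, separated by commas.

alcohol, aldehyde, amide, amine, arene, carboxylic acid, ester

Working along the chain:
  CH3OOC: CH3O–C(=O)–: carbonyl C bonded to C and to –OCH3 → ester (not ketone + ether).
  CH(OCOCH3): pendant –OC(=O)CH3: an acyloxy group → ester.
  CH(CH2OH): pendant –CH2OH on an sp³ backbone C → alcohol.
  CH(COOH): pendant –COOH: carbonyl C bonded to C and –OH → carboxylic acid.
  CH(CHO): pendant –CHO: carbonyl C bonded to C and H → aldehyde.
  CH(C6H5): pendant –C6H5: benzene ring → arene.
  CH(OCOCH3): pendant –OC(=O)CH3: an acyloxy group → ester.
  CH2COOCH2: –C(=O)–O–C with C on the carbonyl side → ester.
  CH(NHCOCH3): pendant –NHC(=O)CH3: N bonded to a carbonyl → amide (not amine).
  CH2COOCH2: –C(=O)–O–C with C on the carbonyl side → ester.
  CH(COOCH3): pendant –COOCH3: carbonyl C bonded to C and –OCH3 → ester.
  CH2NH2: –NH2 on an sp³ carbon with no adjacent C=O → amine.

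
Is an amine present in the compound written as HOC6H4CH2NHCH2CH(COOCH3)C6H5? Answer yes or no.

yes

–OH attached directly to an aromatic ring → phenol (not alcohol); the ring itself is an arene.
C–N–C with sp³ carbons and no adjacent C=O → amine (secondary).
pendant –COOCH3: carbonyl C bonded to C and –OCH3 → ester.
–C6H5 phenyl ring → arene.
The CH2NHCH2 segment supplies the amine: C–N–C with sp³ carbons and no adjacent C=O → amine (secondary).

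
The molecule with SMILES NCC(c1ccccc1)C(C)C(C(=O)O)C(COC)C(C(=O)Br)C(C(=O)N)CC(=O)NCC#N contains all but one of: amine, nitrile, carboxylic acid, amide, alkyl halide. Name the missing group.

nitrile: present (CN — –C≡N: carbon triple-bonded to nitrogen → nitrile).
amide: present (CH(CONH2) — pendant –CONH2: carbonyl C bonded to C and N → amide).
carboxylic acid: present (CH(COOH) — pendant –COOH: carbonyl C bonded to C and –OH → carboxylic acid).
amine: present (H2NCH2 — –NH2 on an sp³ carbon with no adjacent C=O → amine).
alkyl halide: absent. In CH(COBr), the halogen is on a carbonyl carbon, which makes it an acyl halide, not an alkyl halide.

alkyl halide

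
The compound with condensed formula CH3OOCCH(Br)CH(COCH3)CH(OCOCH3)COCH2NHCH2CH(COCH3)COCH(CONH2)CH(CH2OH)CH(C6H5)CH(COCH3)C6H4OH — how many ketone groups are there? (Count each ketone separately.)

5

CH3O–C(=O)–: carbonyl C bonded to C and to –OCH3 → ester (not ketone + ether).
halogen on an sp³ carbon → alkyl halide.
pendant –COCH3: carbonyl C bonded to two carbons → ketone.
pendant –OC(=O)CH3: an acyloxy group → ester.
–C(=O)– with carbon on both sides → ketone.
C–N–C with sp³ carbons and no adjacent C=O → amine (secondary).
pendant –COCH3: carbonyl C bonded to two carbons → ketone.
–C(=O)– with carbon on both sides → ketone.
pendant –CONH2: carbonyl C bonded to C and N → amide.
pendant –CH2OH on an sp³ backbone C → alcohol.
pendant –C6H5: benzene ring → arene.
pendant –COCH3: carbonyl C bonded to two carbons → ketone.
–OH attached directly to an aromatic ring → phenol (not alcohol); the ring itself is an arene.
Ketone appears at: CH(COCH3), CO, CH(COCH3), CO, CH(COCH3) → 5.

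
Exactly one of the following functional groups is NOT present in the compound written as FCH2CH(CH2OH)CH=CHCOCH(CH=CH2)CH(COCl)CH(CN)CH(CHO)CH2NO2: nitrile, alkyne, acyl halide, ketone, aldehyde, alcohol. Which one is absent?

alkyne

nitrile: present (CH(CN) — pendant –C≡N: nitrile).
alcohol: present (CH(CH2OH) — pendant –CH2OH on an sp³ backbone C → alcohol).
ketone: present (CO — –C(=O)– with carbon on both sides → ketone).
aldehyde: present (CH(CHO) — pendant –CHO: carbonyl C bonded to C and H → aldehyde).
acyl halide: present (CH(COCl) — pendant –C(=O)X: carbonyl C bonded to C and halogen → acyl halide).
alkyne: absent. In CH(CN), the triple bond is C≡N, not C≡C, so it is a nitrile.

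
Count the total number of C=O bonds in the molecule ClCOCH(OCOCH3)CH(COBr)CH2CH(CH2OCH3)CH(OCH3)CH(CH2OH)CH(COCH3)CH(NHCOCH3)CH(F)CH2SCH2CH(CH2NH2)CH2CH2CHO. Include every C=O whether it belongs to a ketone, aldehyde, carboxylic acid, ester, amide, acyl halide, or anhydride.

ClCO: acyl halide, 1 C=O (running total 1).
CH(OCOCH3): ester, 1 C=O (running total 2).
CH(COBr): acyl halide, 1 C=O (running total 3).
CH(COCH3): ketone, 1 C=O (running total 4).
CH(NHCOCH3): amide, 1 C=O (running total 5).
CHO: aldehyde, 1 C=O (running total 6).

6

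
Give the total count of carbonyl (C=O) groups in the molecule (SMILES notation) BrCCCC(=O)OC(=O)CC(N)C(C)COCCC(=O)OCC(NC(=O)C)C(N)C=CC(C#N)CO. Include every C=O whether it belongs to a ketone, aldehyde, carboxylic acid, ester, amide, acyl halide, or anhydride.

4

CH2CO-O-COCH2: anhydride, 2 C=O (running total 2).
CH2COOCH2: ester, 1 C=O (running total 3).
CH(NHCOCH3): amide, 1 C=O (running total 4).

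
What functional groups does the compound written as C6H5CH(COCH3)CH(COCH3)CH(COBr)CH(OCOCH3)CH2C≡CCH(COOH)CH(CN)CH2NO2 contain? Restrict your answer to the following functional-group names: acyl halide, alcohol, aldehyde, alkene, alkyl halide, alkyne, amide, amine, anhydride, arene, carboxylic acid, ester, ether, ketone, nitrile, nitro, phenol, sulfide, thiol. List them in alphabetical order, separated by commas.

acyl halide, alkyne, arene, carboxylic acid, ester, ketone, nitrile, nitro

Reading the structure from left to right:
  C6H5: C6H5– phenyl ring → arene.
  CH(COCH3): pendant –COCH3: carbonyl C bonded to two carbons → ketone.
  CH(COCH3): pendant –COCH3: carbonyl C bonded to two carbons → ketone.
  CH(COBr): pendant –C(=O)X: carbonyl C bonded to C and halogen → acyl halide.
  CH(OCOCH3): pendant –OC(=O)CH3: an acyloxy group → ester.
  C≡C: C≡C triple bond → alkyne.
  CH(COOH): pendant –COOH: carbonyl C bonded to C and –OH → carboxylic acid.
  CH(CN): pendant –C≡N: nitrile.
  CH2NO2: –NO2 on carbon → nitro group.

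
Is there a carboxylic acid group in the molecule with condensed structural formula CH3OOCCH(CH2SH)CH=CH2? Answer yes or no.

CH3O–C(=O)–: carbonyl C bonded to C and to –OCH3 → ester (not ketone + ether).
pendant –CH2SH → thiol.
C=C double bond → alkene.
In CH3OOC, the acyl oxygen is bonded to carbon (–O–C), not to H, so this is an ester.
The groups actually present are: alkene, ester, thiol.

no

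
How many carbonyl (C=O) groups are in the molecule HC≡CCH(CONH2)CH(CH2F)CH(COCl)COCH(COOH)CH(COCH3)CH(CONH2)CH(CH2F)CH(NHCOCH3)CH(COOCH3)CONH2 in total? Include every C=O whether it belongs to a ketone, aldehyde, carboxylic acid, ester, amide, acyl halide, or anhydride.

9

CH(CONH2): amide, 1 C=O (running total 1).
CH(COCl): acyl halide, 1 C=O (running total 2).
CO: ketone, 1 C=O (running total 3).
CH(COOH): carboxylic acid, 1 C=O (running total 4).
CH(COCH3): ketone, 1 C=O (running total 5).
CH(CONH2): amide, 1 C=O (running total 6).
CH(NHCOCH3): amide, 1 C=O (running total 7).
CH(COOCH3): ester, 1 C=O (running total 8).
CONH2: amide, 1 C=O (running total 9).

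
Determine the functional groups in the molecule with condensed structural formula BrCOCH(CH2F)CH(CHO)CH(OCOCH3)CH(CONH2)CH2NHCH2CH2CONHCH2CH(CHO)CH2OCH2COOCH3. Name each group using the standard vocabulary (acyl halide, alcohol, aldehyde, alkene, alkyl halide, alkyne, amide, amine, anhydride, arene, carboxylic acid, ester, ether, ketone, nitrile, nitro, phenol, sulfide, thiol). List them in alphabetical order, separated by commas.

acyl halide, aldehyde, alkyl halide, amide, amine, ester, ether

–C(=O)Br: carbonyl C bonded to C and to a halogen → acyl halide (not alkyl halide).
pendant –CH2X: halogen on sp³ carbon → alkyl halide.
pendant –CHO: carbonyl C bonded to C and H → aldehyde.
pendant –OC(=O)CH3: an acyloxy group → ester.
pendant –CONH2: carbonyl C bonded to C and N → amide.
C–N–C with sp³ carbons and no adjacent C=O → amine (secondary).
–C(=O)–N– linkage → amide (the N is not an amine).
pendant –CHO: carbonyl C bonded to C and H → aldehyde.
C–O–C with sp³ carbons on both sides and no adjacent C=O → ether.
–C(=O)OCH3: carbonyl C bonded to C and to –OCH3 → ester (not ketone + ether).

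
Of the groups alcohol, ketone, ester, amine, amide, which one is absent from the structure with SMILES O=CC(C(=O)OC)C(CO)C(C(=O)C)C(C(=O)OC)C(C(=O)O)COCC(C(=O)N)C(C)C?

amine

amide: present (CH(CONH2) — pendant –CONH2: carbonyl C bonded to C and N → amide).
alcohol: present (CH(CH2OH) — pendant –CH2OH on an sp³ backbone C → alcohol).
ketone: present (CH(COCH3) — pendant –COCH3: carbonyl C bonded to two carbons → ketone).
ester: present (CH(COOCH3) — pendant –COOCH3: carbonyl C bonded to C and –OCH3 → ester).
amine: absent. In CH(CONH2), the nitrogen is bonded directly to a carbonyl carbon, making it part of an amide, not a free amine.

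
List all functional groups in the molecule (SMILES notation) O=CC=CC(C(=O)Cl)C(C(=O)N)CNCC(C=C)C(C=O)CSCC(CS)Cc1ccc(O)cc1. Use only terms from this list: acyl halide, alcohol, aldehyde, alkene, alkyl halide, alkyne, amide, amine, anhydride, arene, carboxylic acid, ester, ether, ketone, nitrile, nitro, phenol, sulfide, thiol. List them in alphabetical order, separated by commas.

Taking each segment in turn:
  OHC: terminal –CHO: carbonyl C bonded to H and C → aldehyde.
  CH=CH: C=C double bond → alkene.
  CH(COCl): pendant –C(=O)X: carbonyl C bonded to C and halogen → acyl halide.
  CH(CONH2): pendant –CONH2: carbonyl C bonded to C and N → amide.
  CH2NHCH2: C–N–C with sp³ carbons and no adjacent C=O → amine (secondary).
  CH(CH=CH2): pendant –CH=CH2: C=C double bond → alkene.
  CH(CHO): pendant –CHO: carbonyl C bonded to C and H → aldehyde.
  CH2SCH2: C–S–C linkage → sulfide (thioether).
  CH(CH2SH): pendant –CH2SH → thiol.
  C6H4OH: –OH attached directly to an aromatic ring → phenol (not alcohol); the ring itself is an arene.

acyl halide, aldehyde, alkene, amide, amine, arene, phenol, sulfide, thiol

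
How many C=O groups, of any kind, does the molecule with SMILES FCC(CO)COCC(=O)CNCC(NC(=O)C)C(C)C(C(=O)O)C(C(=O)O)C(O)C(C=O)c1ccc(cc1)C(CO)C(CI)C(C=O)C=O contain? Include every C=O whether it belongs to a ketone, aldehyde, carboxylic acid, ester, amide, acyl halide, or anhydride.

7

CO: ketone, 1 C=O (running total 1).
CH(NHCOCH3): amide, 1 C=O (running total 2).
CH(COOH): carboxylic acid, 1 C=O (running total 3).
CH(COOH): carboxylic acid, 1 C=O (running total 4).
CH(CHO): aldehyde, 1 C=O (running total 5).
CH(CHO): aldehyde, 1 C=O (running total 6).
CHO: aldehyde, 1 C=O (running total 7).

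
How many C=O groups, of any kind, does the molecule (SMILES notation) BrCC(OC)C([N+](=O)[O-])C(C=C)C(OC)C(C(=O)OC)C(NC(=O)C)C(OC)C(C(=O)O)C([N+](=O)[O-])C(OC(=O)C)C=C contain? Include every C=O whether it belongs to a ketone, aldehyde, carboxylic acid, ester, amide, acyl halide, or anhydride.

4

CH(COOCH3): ester, 1 C=O (running total 1).
CH(NHCOCH3): amide, 1 C=O (running total 2).
CH(COOH): carboxylic acid, 1 C=O (running total 3).
CH(OCOCH3): ester, 1 C=O (running total 4).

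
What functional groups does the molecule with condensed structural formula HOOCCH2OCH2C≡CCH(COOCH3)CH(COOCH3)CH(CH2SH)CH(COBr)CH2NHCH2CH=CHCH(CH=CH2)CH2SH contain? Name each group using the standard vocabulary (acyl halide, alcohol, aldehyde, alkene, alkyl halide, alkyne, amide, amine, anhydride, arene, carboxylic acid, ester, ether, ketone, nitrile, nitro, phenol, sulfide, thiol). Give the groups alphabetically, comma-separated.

–COOH: carbonyl C bonded to –OH and C → carboxylic acid (the –OH is not a separate alcohol).
C–O–C with sp³ carbons on both sides and no adjacent C=O → ether.
C≡C triple bond → alkyne.
pendant –COOCH3: carbonyl C bonded to C and –OCH3 → ester.
pendant –COOCH3: carbonyl C bonded to C and –OCH3 → ester.
pendant –CH2SH → thiol.
pendant –C(=O)X: carbonyl C bonded to C and halogen → acyl halide.
C–N–C with sp³ carbons and no adjacent C=O → amine (secondary).
C=C double bond → alkene.
pendant –CH=CH2: C=C double bond → alkene.
–SH on an sp³ carbon → thiol.

acyl halide, alkene, alkyne, amine, carboxylic acid, ester, ether, thiol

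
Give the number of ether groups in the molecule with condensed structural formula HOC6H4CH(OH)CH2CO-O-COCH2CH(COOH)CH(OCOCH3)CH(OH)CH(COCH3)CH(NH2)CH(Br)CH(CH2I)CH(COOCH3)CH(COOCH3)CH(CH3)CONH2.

0

Working along the chain:
  HOC6H4: –OH attached directly to an aromatic ring → phenol (not alcohol); the ring itself is an arene.
  CH(OH): –OH on an sp³ carbon → alcohol (secondary).
  CH2CO-O-COCH2: two acyl groups sharing one oxygen, –C(=O)–O–C(=O)– → anhydride.
  CH(COOH): pendant –COOH: carbonyl C bonded to C and –OH → carboxylic acid.
  CH(OCOCH3): pendant –OC(=O)CH3: an acyloxy group → ester.
  CH(OH): –OH on an sp³ carbon → alcohol (secondary).
  CH(COCH3): pendant –COCH3: carbonyl C bonded to two carbons → ketone.
  CH(NH2): –NH2 on an sp³ carbon with no adjacent C=O → amine.
  CH(Br): halogen on an sp³ carbon → alkyl halide.
  CH(CH2I): pendant –CH2X: halogen on sp³ carbon → alkyl halide.
  CH(COOCH3): pendant –COOCH3: carbonyl C bonded to C and –OCH3 → ester.
  CH(COOCH3): pendant –COOCH3: carbonyl C bonded to C and –OCH3 → ester.
  CONH2: –C(=O)NH2: carbonyl C bonded to C and to N → amide (the N is not a separate amine).
No segment is a ether: HOC6H4 is arene/phenol, not ether; CH(OH) is alcohol, not ether; CH2CO-O-COCH2 is anhydride, not ether. → 0.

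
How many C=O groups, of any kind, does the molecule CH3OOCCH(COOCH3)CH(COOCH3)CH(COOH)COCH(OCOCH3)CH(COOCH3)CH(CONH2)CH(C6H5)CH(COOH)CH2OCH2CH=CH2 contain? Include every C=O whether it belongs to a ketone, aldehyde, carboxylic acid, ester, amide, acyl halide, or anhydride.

CH3OOC: ester, 1 C=O (running total 1).
CH(COOCH3): ester, 1 C=O (running total 2).
CH(COOCH3): ester, 1 C=O (running total 3).
CH(COOH): carboxylic acid, 1 C=O (running total 4).
CO: ketone, 1 C=O (running total 5).
CH(OCOCH3): ester, 1 C=O (running total 6).
CH(COOCH3): ester, 1 C=O (running total 7).
CH(CONH2): amide, 1 C=O (running total 8).
CH(COOH): carboxylic acid, 1 C=O (running total 9).

9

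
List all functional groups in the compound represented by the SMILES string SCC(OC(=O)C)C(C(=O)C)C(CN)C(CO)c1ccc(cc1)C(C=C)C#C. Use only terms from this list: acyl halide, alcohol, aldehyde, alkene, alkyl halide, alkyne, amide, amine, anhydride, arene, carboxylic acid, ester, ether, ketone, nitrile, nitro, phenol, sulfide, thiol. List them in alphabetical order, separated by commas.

alcohol, alkene, alkyne, amine, arene, ester, ketone, thiol

Taking each segment in turn:
  HSCH2: –SH on an sp³ carbon → thiol.
  CH(OCOCH3): pendant –OC(=O)CH3: an acyloxy group → ester.
  CH(COCH3): pendant –COCH3: carbonyl C bonded to two carbons → ketone.
  CH(CH2NH2): pendant –CH2NH2: N on sp³ C, no adjacent C=O → amine.
  CH(CH2OH): pendant –CH2OH on an sp³ backbone C → alcohol.
  C6H4: para-disubstituted benzene ring → arene.
  CH(CH=CH2): pendant –CH=CH2: C=C double bond → alkene.
  C≡CH: C≡C triple bond → alkyne.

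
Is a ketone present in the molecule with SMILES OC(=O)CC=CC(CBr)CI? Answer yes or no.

no

–COOH: carbonyl C bonded to –OH and C → carboxylic acid (the –OH is not a separate alcohol).
C=C double bond → alkene.
pendant –CH2X: halogen on sp³ carbon → alkyl halide.
halogen on an sp³ carbon → alkyl halide.
In HOOC, the C=O bears an –OH, making it a carboxylic acid rather than a ketone.
The groups actually present are: alkene, alkyl halide, carboxylic acid.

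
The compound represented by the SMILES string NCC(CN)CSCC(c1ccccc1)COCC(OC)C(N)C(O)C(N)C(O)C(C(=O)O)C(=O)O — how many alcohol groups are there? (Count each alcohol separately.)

–NH2 on an sp³ carbon with no adjacent C=O → amine.
pendant –CH2NH2: N on sp³ C, no adjacent C=O → amine.
C–S–C linkage → sulfide (thioether).
pendant –C6H5: benzene ring → arene.
C–O–C with sp³ carbons on both sides and no adjacent C=O → ether.
pendant –OCH3: C–O–C with sp³ C, no adjacent C=O → ether.
–NH2 on an sp³ carbon with no adjacent C=O → amine.
–OH on an sp³ carbon → alcohol (secondary).
–NH2 on an sp³ carbon with no adjacent C=O → amine.
–OH on an sp³ carbon → alcohol (secondary).
pendant –COOH: carbonyl C bonded to C and –OH → carboxylic acid.
–COOH: carbonyl C bonded to –OH and C → carboxylic acid (the –OH is not a separate alcohol).
Alcohol appears at: CH(OH), CH(OH) → 2.

2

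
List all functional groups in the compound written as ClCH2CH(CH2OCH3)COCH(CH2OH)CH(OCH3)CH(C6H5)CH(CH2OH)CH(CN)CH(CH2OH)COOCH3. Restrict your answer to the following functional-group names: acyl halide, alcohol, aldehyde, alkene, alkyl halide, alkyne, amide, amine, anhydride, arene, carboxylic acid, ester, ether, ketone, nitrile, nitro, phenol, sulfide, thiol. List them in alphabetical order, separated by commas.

alcohol, alkyl halide, arene, ester, ether, ketone, nitrile

halogen on an sp³ carbon → alkyl halide.
pendant –CH2OCH3: C–O–C linkage → ether.
–C(=O)– with carbon on both sides → ketone.
pendant –CH2OH on an sp³ backbone C → alcohol.
pendant –OCH3: C–O–C with sp³ C, no adjacent C=O → ether.
pendant –C6H5: benzene ring → arene.
pendant –CH2OH on an sp³ backbone C → alcohol.
pendant –C≡N: nitrile.
pendant –CH2OH on an sp³ backbone C → alcohol.
–C(=O)OCH3: carbonyl C bonded to C and to –OCH3 → ester (not ketone + ether).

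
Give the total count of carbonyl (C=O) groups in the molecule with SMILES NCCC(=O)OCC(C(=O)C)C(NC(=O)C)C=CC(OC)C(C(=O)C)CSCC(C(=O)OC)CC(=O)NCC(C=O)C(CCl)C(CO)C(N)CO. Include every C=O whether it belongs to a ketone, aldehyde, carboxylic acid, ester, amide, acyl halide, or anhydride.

7

CH2COOCH2: ester, 1 C=O (running total 1).
CH(COCH3): ketone, 1 C=O (running total 2).
CH(NHCOCH3): amide, 1 C=O (running total 3).
CH(COCH3): ketone, 1 C=O (running total 4).
CH(COOCH3): ester, 1 C=O (running total 5).
CH2CONHCH2: amide, 1 C=O (running total 6).
CH(CHO): aldehyde, 1 C=O (running total 7).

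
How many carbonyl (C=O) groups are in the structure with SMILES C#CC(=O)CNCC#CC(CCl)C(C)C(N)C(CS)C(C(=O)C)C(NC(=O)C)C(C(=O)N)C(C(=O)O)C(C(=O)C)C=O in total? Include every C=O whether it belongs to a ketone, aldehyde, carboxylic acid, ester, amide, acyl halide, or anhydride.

7

CO: ketone, 1 C=O (running total 1).
CH(COCH3): ketone, 1 C=O (running total 2).
CH(NHCOCH3): amide, 1 C=O (running total 3).
CH(CONH2): amide, 1 C=O (running total 4).
CH(COOH): carboxylic acid, 1 C=O (running total 5).
CH(COCH3): ketone, 1 C=O (running total 6).
CHO: aldehyde, 1 C=O (running total 7).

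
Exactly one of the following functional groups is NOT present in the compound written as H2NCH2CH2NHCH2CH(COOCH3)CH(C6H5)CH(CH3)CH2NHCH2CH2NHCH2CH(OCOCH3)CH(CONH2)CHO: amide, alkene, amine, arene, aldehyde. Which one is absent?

alkene

aldehyde: present (CHO — terminal –CHO: carbonyl C bonded to H and C → aldehyde).
amide: present (CH(CONH2) — pendant –CONH2: carbonyl C bonded to C and N → amide).
amine: present (H2NCH2 — –NH2 on an sp³ carbon with no adjacent C=O → amine).
arene: present (CH(C6H5) — pendant –C6H5: benzene ring → arene).
alkene: absent. In CH(C6H5), the C=C units are part of an aromatic ring, which is an arene, not an isolated alkene.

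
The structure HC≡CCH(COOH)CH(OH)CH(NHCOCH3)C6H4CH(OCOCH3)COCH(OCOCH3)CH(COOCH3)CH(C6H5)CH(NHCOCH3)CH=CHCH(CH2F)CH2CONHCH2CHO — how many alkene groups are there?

1

C≡C triple bond → alkyne.
pendant –COOH: carbonyl C bonded to C and –OH → carboxylic acid.
–OH on an sp³ carbon → alcohol (secondary).
pendant –NHC(=O)CH3: N bonded to a carbonyl → amide (not amine).
para-disubstituted benzene ring → arene.
pendant –OC(=O)CH3: an acyloxy group → ester.
–C(=O)– with carbon on both sides → ketone.
pendant –OC(=O)CH3: an acyloxy group → ester.
pendant –COOCH3: carbonyl C bonded to C and –OCH3 → ester.
pendant –C6H5: benzene ring → arene.
pendant –NHC(=O)CH3: N bonded to a carbonyl → amide (not amine).
C=C double bond → alkene.
pendant –CH2X: halogen on sp³ carbon → alkyl halide.
–C(=O)–N– linkage → amide (the N is not an amine).
terminal –CHO: carbonyl C bonded to H and C → aldehyde.
Alkene appears at: CH=CH → 1.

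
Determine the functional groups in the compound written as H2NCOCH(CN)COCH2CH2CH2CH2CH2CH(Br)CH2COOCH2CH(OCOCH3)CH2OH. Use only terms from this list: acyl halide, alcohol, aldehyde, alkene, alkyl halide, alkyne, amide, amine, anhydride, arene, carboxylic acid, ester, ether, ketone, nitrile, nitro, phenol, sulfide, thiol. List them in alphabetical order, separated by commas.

alcohol, alkyl halide, amide, ester, ketone, nitrile

–C(=O)NH2: carbonyl C bonded to C and to N → amide (the N is not a separate amine).
pendant –C≡N: nitrile.
–C(=O)– with carbon on both sides → ketone.
halogen on an sp³ carbon → alkyl halide.
–C(=O)–O–C with C on the carbonyl side → ester.
pendant –OC(=O)CH3: an acyloxy group → ester.
–OH on an sp³ carbon → alcohol.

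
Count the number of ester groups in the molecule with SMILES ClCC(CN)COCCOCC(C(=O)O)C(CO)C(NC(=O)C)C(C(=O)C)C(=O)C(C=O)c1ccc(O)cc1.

0

halogen on an sp³ carbon → alkyl halide.
pendant –CH2NH2: N on sp³ C, no adjacent C=O → amine.
C–O–C with sp³ carbons on both sides and no adjacent C=O → ether.
C–O–C with sp³ carbons on both sides and no adjacent C=O → ether.
pendant –COOH: carbonyl C bonded to C and –OH → carboxylic acid.
pendant –CH2OH on an sp³ backbone C → alcohol.
pendant –NHC(=O)CH3: N bonded to a carbonyl → amide (not amine).
pendant –COCH3: carbonyl C bonded to two carbons → ketone.
–C(=O)– with carbon on both sides → ketone.
pendant –CHO: carbonyl C bonded to C and H → aldehyde.
–OH attached directly to an aromatic ring → phenol (not alcohol); the ring itself is an arene.
No segment is a ester: CH2OCH2 is ether, not ester; CH2OCH2 is ether, not ester; CH(COOH) is carboxylic acid, not ester. → 0.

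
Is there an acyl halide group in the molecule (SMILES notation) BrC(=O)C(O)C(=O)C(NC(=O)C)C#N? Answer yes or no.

Working along the chain:
  BrCO: –C(=O)Br: carbonyl C bonded to C and to a halogen → acyl halide (not alkyl halide).
  CH(OH): –OH on an sp³ carbon → alcohol (secondary).
  CO: –C(=O)– with carbon on both sides → ketone.
  CH(NHCOCH3): pendant –NHC(=O)CH3: N bonded to a carbonyl → amide (not amine).
  CN: –C≡N: carbon triple-bonded to nitrogen → nitrile.
The BrCO segment supplies the acyl halide: –C(=O)Br: carbonyl C bonded to C and to a halogen → acyl halide (not alkyl halide).

yes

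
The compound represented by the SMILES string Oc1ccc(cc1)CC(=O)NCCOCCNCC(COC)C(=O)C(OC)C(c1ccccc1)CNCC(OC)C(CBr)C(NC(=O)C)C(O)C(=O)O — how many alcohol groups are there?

–OH attached directly to an aromatic ring → phenol (not alcohol); the ring itself is an arene.
–C(=O)–N– linkage → amide (the N is not an amine).
C–O–C with sp³ carbons on both sides and no adjacent C=O → ether.
C–N–C with sp³ carbons and no adjacent C=O → amine (secondary).
pendant –CH2OCH3: C–O–C linkage → ether.
–C(=O)– with carbon on both sides → ketone.
pendant –OCH3: C–O–C with sp³ C, no adjacent C=O → ether.
pendant –C6H5: benzene ring → arene.
C–N–C with sp³ carbons and no adjacent C=O → amine (secondary).
pendant –OCH3: C–O–C with sp³ C, no adjacent C=O → ether.
pendant –CH2X: halogen on sp³ carbon → alkyl halide.
pendant –NHC(=O)CH3: N bonded to a carbonyl → amide (not amine).
–OH on an sp³ carbon → alcohol (secondary).
–COOH: carbonyl C bonded to –OH and C → carboxylic acid (the –OH is not a separate alcohol).
Alcohol appears at: CH(OH) → 1.

1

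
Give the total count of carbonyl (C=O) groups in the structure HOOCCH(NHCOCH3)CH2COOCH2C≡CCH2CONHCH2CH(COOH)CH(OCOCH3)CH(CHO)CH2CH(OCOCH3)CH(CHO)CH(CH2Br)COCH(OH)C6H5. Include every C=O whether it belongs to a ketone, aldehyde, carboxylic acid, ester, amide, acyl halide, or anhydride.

HOOC: carboxylic acid, 1 C=O (running total 1).
CH(NHCOCH3): amide, 1 C=O (running total 2).
CH2COOCH2: ester, 1 C=O (running total 3).
CH2CONHCH2: amide, 1 C=O (running total 4).
CH(COOH): carboxylic acid, 1 C=O (running total 5).
CH(OCOCH3): ester, 1 C=O (running total 6).
CH(CHO): aldehyde, 1 C=O (running total 7).
CH(OCOCH3): ester, 1 C=O (running total 8).
CH(CHO): aldehyde, 1 C=O (running total 9).
CO: ketone, 1 C=O (running total 10).

10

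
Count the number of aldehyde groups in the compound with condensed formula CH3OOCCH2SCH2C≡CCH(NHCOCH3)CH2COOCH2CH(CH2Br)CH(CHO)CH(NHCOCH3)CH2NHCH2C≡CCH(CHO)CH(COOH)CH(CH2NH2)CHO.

3

CH3O–C(=O)–: carbonyl C bonded to C and to –OCH3 → ester (not ketone + ether).
C–S–C linkage → sulfide (thioether).
C≡C triple bond → alkyne.
pendant –NHC(=O)CH3: N bonded to a carbonyl → amide (not amine).
–C(=O)–O–C with C on the carbonyl side → ester.
pendant –CH2X: halogen on sp³ carbon → alkyl halide.
pendant –CHO: carbonyl C bonded to C and H → aldehyde.
pendant –NHC(=O)CH3: N bonded to a carbonyl → amide (not amine).
C–N–C with sp³ carbons and no adjacent C=O → amine (secondary).
C≡C triple bond → alkyne.
pendant –CHO: carbonyl C bonded to C and H → aldehyde.
pendant –COOH: carbonyl C bonded to C and –OH → carboxylic acid.
pendant –CH2NH2: N on sp³ C, no adjacent C=O → amine.
terminal –CHO: carbonyl C bonded to H and C → aldehyde.
Aldehyde appears at: CH(CHO), CH(CHO), CHO → 3.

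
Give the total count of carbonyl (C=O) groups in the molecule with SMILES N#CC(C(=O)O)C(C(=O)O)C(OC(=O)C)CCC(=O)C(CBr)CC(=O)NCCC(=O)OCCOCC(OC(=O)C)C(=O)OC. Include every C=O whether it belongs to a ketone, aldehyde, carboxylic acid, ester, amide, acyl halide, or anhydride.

CH(COOH): carboxylic acid, 1 C=O (running total 1).
CH(COOH): carboxylic acid, 1 C=O (running total 2).
CH(OCOCH3): ester, 1 C=O (running total 3).
CO: ketone, 1 C=O (running total 4).
CH2CONHCH2: amide, 1 C=O (running total 5).
CH2COOCH2: ester, 1 C=O (running total 6).
CH(OCOCH3): ester, 1 C=O (running total 7).
COOCH3: ester, 1 C=O (running total 8).

8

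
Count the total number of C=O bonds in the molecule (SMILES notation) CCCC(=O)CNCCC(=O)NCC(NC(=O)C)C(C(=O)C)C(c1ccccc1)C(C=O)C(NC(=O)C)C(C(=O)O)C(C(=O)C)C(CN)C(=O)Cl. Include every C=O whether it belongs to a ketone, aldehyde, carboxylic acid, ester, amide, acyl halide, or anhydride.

CO: ketone, 1 C=O (running total 1).
CH2CONHCH2: amide, 1 C=O (running total 2).
CH(NHCOCH3): amide, 1 C=O (running total 3).
CH(COCH3): ketone, 1 C=O (running total 4).
CH(CHO): aldehyde, 1 C=O (running total 5).
CH(NHCOCH3): amide, 1 C=O (running total 6).
CH(COOH): carboxylic acid, 1 C=O (running total 7).
CH(COCH3): ketone, 1 C=O (running total 8).
COCl: acyl halide, 1 C=O (running total 9).

9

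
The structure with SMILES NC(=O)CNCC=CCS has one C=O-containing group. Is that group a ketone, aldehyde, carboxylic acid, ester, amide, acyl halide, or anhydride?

The carbonyl is in the H2NCO segment: –C(=O)NH2: carbonyl C bonded to C and to N → amide (the N is not a separate amine).

amide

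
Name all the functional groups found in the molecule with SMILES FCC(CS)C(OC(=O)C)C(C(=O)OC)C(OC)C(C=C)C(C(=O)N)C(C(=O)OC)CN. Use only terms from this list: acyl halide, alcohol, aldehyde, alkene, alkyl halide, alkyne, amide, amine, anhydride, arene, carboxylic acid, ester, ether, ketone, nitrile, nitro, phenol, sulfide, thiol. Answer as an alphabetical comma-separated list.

alkene, alkyl halide, amide, amine, ester, ether, thiol

Reading the structure from left to right:
  FCH2: halogen on an sp³ carbon → alkyl halide.
  CH(CH2SH): pendant –CH2SH → thiol.
  CH(OCOCH3): pendant –OC(=O)CH3: an acyloxy group → ester.
  CH(COOCH3): pendant –COOCH3: carbonyl C bonded to C and –OCH3 → ester.
  CH(OCH3): pendant –OCH3: C–O–C with sp³ C, no adjacent C=O → ether.
  CH(CH=CH2): pendant –CH=CH2: C=C double bond → alkene.
  CH(CONH2): pendant –CONH2: carbonyl C bonded to C and N → amide.
  CH(COOCH3): pendant –COOCH3: carbonyl C bonded to C and –OCH3 → ester.
  CH2NH2: –NH2 on an sp³ carbon with no adjacent C=O → amine.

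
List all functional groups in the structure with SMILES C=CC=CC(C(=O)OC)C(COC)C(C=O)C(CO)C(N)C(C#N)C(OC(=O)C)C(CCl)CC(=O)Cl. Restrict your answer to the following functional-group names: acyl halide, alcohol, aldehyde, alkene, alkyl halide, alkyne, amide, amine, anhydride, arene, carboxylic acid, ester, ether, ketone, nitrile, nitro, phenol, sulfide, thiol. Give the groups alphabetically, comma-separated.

C=C double bond → alkene.
C=C double bond → alkene.
pendant –COOCH3: carbonyl C bonded to C and –OCH3 → ester.
pendant –CH2OCH3: C–O–C linkage → ether.
pendant –CHO: carbonyl C bonded to C and H → aldehyde.
pendant –CH2OH on an sp³ backbone C → alcohol.
–NH2 on an sp³ carbon with no adjacent C=O → amine.
pendant –C≡N: nitrile.
pendant –OC(=O)CH3: an acyloxy group → ester.
pendant –CH2X: halogen on sp³ carbon → alkyl halide.
–C(=O)Cl: carbonyl C bonded to C and to a halogen → acyl halide (not alkyl halide).

acyl halide, alcohol, aldehyde, alkene, alkyl halide, amine, ester, ether, nitrile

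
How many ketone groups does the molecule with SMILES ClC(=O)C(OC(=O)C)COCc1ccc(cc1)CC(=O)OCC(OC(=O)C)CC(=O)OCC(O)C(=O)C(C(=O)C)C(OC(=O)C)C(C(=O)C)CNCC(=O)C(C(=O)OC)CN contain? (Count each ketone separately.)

Taking each segment in turn:
  ClCO: –C(=O)Cl: carbonyl C bonded to C and to a halogen → acyl halide (not alkyl halide).
  CH(OCOCH3): pendant –OC(=O)CH3: an acyloxy group → ester.
  CH2OCH2: C–O–C with sp³ carbons on both sides and no adjacent C=O → ether.
  C6H4: para-disubstituted benzene ring → arene.
  CH2COOCH2: –C(=O)–O–C with C on the carbonyl side → ester.
  CH(OCOCH3): pendant –OC(=O)CH3: an acyloxy group → ester.
  CH2COOCH2: –C(=O)–O–C with C on the carbonyl side → ester.
  CH(OH): –OH on an sp³ carbon → alcohol (secondary).
  CO: –C(=O)– with carbon on both sides → ketone.
  CH(COCH3): pendant –COCH3: carbonyl C bonded to two carbons → ketone.
  CH(OCOCH3): pendant –OC(=O)CH3: an acyloxy group → ester.
  CH(COCH3): pendant –COCH3: carbonyl C bonded to two carbons → ketone.
  CH2NHCH2: C–N–C with sp³ carbons and no adjacent C=O → amine (secondary).
  CO: –C(=O)– with carbon on both sides → ketone.
  CH(COOCH3): pendant –COOCH3: carbonyl C bonded to C and –OCH3 → ester.
  CH2NH2: –NH2 on an sp³ carbon with no adjacent C=O → amine.
Ketone appears at: CO, CH(COCH3), CH(COCH3), CO → 4.

4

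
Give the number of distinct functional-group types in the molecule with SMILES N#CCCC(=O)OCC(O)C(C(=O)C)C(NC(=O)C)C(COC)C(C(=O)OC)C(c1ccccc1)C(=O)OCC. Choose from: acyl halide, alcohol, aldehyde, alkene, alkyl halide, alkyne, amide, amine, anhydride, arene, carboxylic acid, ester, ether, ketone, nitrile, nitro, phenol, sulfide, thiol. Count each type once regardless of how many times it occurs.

Working along the chain:
  N≡C: N≡C–: carbon triple-bonded to nitrogen → nitrile.
  CH2COOCH2: –C(=O)–O–C with C on the carbonyl side → ester.
  CH(OH): –OH on an sp³ carbon → alcohol (secondary).
  CH(COCH3): pendant –COCH3: carbonyl C bonded to two carbons → ketone.
  CH(NHCOCH3): pendant –NHC(=O)CH3: N bonded to a carbonyl → amide (not amine).
  CH(CH2OCH3): pendant –CH2OCH3: C–O–C linkage → ether.
  CH(COOCH3): pendant –COOCH3: carbonyl C bonded to C and –OCH3 → ester.
  CH(C6H5): pendant –C6H5: benzene ring → arene.
  COOCH2CH3: –C(=O)OCH2CH3: carbonyl C bonded to C and to –OEt → ester.
Distinct types present: alcohol, amide, arene, ester, ether, ketone, nitrile.

7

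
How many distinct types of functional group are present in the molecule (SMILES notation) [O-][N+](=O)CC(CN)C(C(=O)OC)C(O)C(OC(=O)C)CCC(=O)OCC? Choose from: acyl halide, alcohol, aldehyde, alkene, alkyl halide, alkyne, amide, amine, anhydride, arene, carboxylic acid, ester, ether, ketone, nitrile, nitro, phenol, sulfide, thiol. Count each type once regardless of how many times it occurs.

Reading the structure from left to right:
  O2NCH2: –NO2 on carbon → nitro group.
  CH(CH2NH2): pendant –CH2NH2: N on sp³ C, no adjacent C=O → amine.
  CH(COOCH3): pendant –COOCH3: carbonyl C bonded to C and –OCH3 → ester.
  CH(OH): –OH on an sp³ carbon → alcohol (secondary).
  CH(OCOCH3): pendant –OC(=O)CH3: an acyloxy group → ester.
  COOCH2CH3: –C(=O)OCH2CH3: carbonyl C bonded to C and to –OEt → ester.
Distinct types present: alcohol, amine, ester, nitro.

4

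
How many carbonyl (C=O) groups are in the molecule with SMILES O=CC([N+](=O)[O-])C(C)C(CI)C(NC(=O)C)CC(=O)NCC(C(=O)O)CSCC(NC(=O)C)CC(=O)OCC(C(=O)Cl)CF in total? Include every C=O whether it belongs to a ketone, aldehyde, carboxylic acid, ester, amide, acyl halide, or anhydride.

7

OHC: aldehyde, 1 C=O (running total 1).
CH(NHCOCH3): amide, 1 C=O (running total 2).
CH2CONHCH2: amide, 1 C=O (running total 3).
CH(COOH): carboxylic acid, 1 C=O (running total 4).
CH(NHCOCH3): amide, 1 C=O (running total 5).
CH2COOCH2: ester, 1 C=O (running total 6).
CH(COCl): acyl halide, 1 C=O (running total 7).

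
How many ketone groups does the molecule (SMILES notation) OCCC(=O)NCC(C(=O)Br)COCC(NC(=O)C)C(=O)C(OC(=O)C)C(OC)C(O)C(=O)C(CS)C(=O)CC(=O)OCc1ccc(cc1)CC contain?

3

HO– on an sp³ carbon → alcohol.
–C(=O)–N– linkage → amide (the N is not an amine).
pendant –C(=O)X: carbonyl C bonded to C and halogen → acyl halide.
C–O–C with sp³ carbons on both sides and no adjacent C=O → ether.
pendant –NHC(=O)CH3: N bonded to a carbonyl → amide (not amine).
–C(=O)– with carbon on both sides → ketone.
pendant –OC(=O)CH3: an acyloxy group → ester.
pendant –OCH3: C–O–C with sp³ C, no adjacent C=O → ether.
–OH on an sp³ carbon → alcohol (secondary).
–C(=O)– with carbon on both sides → ketone.
pendant –CH2SH → thiol.
–C(=O)– with carbon on both sides → ketone.
–C(=O)–O–C with C on the carbonyl side → ester.
para-disubstituted benzene ring → arene.
Ketone appears at: CO, CO, CO → 3.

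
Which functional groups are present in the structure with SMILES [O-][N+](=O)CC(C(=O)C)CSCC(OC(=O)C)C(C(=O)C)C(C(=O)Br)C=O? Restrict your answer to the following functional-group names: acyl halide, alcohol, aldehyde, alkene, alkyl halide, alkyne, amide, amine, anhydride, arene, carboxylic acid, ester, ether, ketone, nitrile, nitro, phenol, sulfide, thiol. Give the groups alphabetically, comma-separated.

–NO2 on carbon → nitro group.
pendant –COCH3: carbonyl C bonded to two carbons → ketone.
C–S–C linkage → sulfide (thioether).
pendant –OC(=O)CH3: an acyloxy group → ester.
pendant –COCH3: carbonyl C bonded to two carbons → ketone.
pendant –C(=O)X: carbonyl C bonded to C and halogen → acyl halide.
terminal –CHO: carbonyl C bonded to H and C → aldehyde.

acyl halide, aldehyde, ester, ketone, nitro, sulfide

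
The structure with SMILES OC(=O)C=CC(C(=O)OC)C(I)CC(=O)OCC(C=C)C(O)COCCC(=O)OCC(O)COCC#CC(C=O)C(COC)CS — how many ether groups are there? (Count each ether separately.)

Working along the chain:
  HOOC: –COOH: carbonyl C bonded to –OH and C → carboxylic acid (the –OH is not a separate alcohol).
  CH=CH: C=C double bond → alkene.
  CH(COOCH3): pendant –COOCH3: carbonyl C bonded to C and –OCH3 → ester.
  CH(I): halogen on an sp³ carbon → alkyl halide.
  CH2COOCH2: –C(=O)–O–C with C on the carbonyl side → ester.
  CH(CH=CH2): pendant –CH=CH2: C=C double bond → alkene.
  CH(OH): –OH on an sp³ carbon → alcohol (secondary).
  CH2OCH2: C–O–C with sp³ carbons on both sides and no adjacent C=O → ether.
  CH2COOCH2: –C(=O)–O–C with C on the carbonyl side → ester.
  CH(OH): –OH on an sp³ carbon → alcohol (secondary).
  CH2OCH2: C–O–C with sp³ carbons on both sides and no adjacent C=O → ether.
  C≡C: C≡C triple bond → alkyne.
  CH(CHO): pendant –CHO: carbonyl C bonded to C and H → aldehyde.
  CH(CH2OCH3): pendant –CH2OCH3: C–O–C linkage → ether.
  CH2SH: –SH on an sp³ carbon → thiol.
Ether appears at: CH2OCH2, CH2OCH2, CH(CH2OCH3) → 3.

3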